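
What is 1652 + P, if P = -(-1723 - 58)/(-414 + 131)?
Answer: 465735/283 ≈ 1645.7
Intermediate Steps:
P = -1781/283 (P = -(-1781)/(-283) = -(-1781)*(-1)/283 = -1*1781/283 = -1781/283 ≈ -6.2933)
1652 + P = 1652 - 1781/283 = 465735/283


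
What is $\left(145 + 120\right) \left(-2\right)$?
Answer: $-530$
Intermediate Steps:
$\left(145 + 120\right) \left(-2\right) = 265 \left(-2\right) = -530$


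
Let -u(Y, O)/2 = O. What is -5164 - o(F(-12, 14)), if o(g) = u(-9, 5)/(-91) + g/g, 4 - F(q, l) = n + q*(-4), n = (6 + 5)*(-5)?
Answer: -470025/91 ≈ -5165.1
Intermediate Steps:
n = -55 (n = 11*(-5) = -55)
u(Y, O) = -2*O
F(q, l) = 59 + 4*q (F(q, l) = 4 - (-55 + q*(-4)) = 4 - (-55 - 4*q) = 4 + (55 + 4*q) = 59 + 4*q)
o(g) = 101/91 (o(g) = -2*5/(-91) + g/g = -10*(-1/91) + 1 = 10/91 + 1 = 101/91)
-5164 - o(F(-12, 14)) = -5164 - 1*101/91 = -5164 - 101/91 = -470025/91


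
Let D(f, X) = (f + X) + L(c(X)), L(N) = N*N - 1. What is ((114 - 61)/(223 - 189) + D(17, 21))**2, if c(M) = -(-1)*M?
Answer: 265853025/1156 ≈ 2.2998e+5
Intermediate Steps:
c(M) = M
L(N) = -1 + N**2 (L(N) = N**2 - 1 = -1 + N**2)
D(f, X) = -1 + X + f + X**2 (D(f, X) = (f + X) + (-1 + X**2) = (X + f) + (-1 + X**2) = -1 + X + f + X**2)
((114 - 61)/(223 - 189) + D(17, 21))**2 = ((114 - 61)/(223 - 189) + (-1 + 21 + 17 + 21**2))**2 = (53/34 + (-1 + 21 + 17 + 441))**2 = (53*(1/34) + 478)**2 = (53/34 + 478)**2 = (16305/34)**2 = 265853025/1156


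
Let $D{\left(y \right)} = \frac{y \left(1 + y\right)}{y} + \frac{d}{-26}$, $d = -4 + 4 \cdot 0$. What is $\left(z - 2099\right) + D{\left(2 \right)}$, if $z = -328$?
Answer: $- \frac{31510}{13} \approx -2423.8$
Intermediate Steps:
$d = -4$ ($d = -4 + 0 = -4$)
$D{\left(y \right)} = \frac{15}{13} + y$ ($D{\left(y \right)} = \frac{y \left(1 + y\right)}{y} - \frac{4}{-26} = \left(1 + y\right) - - \frac{2}{13} = \left(1 + y\right) + \frac{2}{13} = \frac{15}{13} + y$)
$\left(z - 2099\right) + D{\left(2 \right)} = \left(-328 - 2099\right) + \left(\frac{15}{13} + 2\right) = -2427 + \frac{41}{13} = - \frac{31510}{13}$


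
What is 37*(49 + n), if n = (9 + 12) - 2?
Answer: 2516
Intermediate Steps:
n = 19 (n = 21 - 2 = 19)
37*(49 + n) = 37*(49 + 19) = 37*68 = 2516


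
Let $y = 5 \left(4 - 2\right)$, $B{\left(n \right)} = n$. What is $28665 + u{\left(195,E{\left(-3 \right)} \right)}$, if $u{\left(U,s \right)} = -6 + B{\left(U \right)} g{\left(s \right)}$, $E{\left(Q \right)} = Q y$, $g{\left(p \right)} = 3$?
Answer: $29244$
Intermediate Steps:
$y = 10$ ($y = 5 \cdot 2 = 10$)
$E{\left(Q \right)} = 10 Q$ ($E{\left(Q \right)} = Q 10 = 10 Q$)
$u{\left(U,s \right)} = -6 + 3 U$ ($u{\left(U,s \right)} = -6 + U 3 = -6 + 3 U$)
$28665 + u{\left(195,E{\left(-3 \right)} \right)} = 28665 + \left(-6 + 3 \cdot 195\right) = 28665 + \left(-6 + 585\right) = 28665 + 579 = 29244$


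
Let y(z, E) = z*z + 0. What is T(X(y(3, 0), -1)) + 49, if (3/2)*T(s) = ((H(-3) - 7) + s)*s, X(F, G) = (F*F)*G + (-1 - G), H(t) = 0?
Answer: 4801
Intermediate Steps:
y(z, E) = z² (y(z, E) = z² + 0 = z²)
X(F, G) = -1 - G + G*F² (X(F, G) = F²*G + (-1 - G) = G*F² + (-1 - G) = -1 - G + G*F²)
T(s) = 2*s*(-7 + s)/3 (T(s) = 2*(((0 - 7) + s)*s)/3 = 2*((-7 + s)*s)/3 = 2*(s*(-7 + s))/3 = 2*s*(-7 + s)/3)
T(X(y(3, 0), -1)) + 49 = 2*(-1 - 1*(-1) - (3²)²)*(-7 + (-1 - 1*(-1) - (3²)²))/3 + 49 = 2*(-1 + 1 - 1*9²)*(-7 + (-1 + 1 - 1*9²))/3 + 49 = 2*(-1 + 1 - 1*81)*(-7 + (-1 + 1 - 1*81))/3 + 49 = 2*(-1 + 1 - 81)*(-7 + (-1 + 1 - 81))/3 + 49 = (⅔)*(-81)*(-7 - 81) + 49 = (⅔)*(-81)*(-88) + 49 = 4752 + 49 = 4801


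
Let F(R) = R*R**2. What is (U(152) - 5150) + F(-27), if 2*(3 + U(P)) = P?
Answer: -24760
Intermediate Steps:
U(P) = -3 + P/2
F(R) = R**3
(U(152) - 5150) + F(-27) = ((-3 + (1/2)*152) - 5150) + (-27)**3 = ((-3 + 76) - 5150) - 19683 = (73 - 5150) - 19683 = -5077 - 19683 = -24760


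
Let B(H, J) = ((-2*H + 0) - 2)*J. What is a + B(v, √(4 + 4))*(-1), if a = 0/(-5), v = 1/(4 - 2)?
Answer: 6*√2 ≈ 8.4853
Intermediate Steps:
v = ½ (v = 1/2 = ½ ≈ 0.50000)
B(H, J) = J*(-2 - 2*H) (B(H, J) = (-2*H - 2)*J = (-2 - 2*H)*J = J*(-2 - 2*H))
a = 0 (a = 0*(-⅕) = 0)
a + B(v, √(4 + 4))*(-1) = 0 - 2*√(4 + 4)*(1 + ½)*(-1) = 0 - 2*√8*3/2*(-1) = 0 - 2*2*√2*3/2*(-1) = 0 - 6*√2*(-1) = 0 + 6*√2 = 6*√2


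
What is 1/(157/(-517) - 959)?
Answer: -517/495960 ≈ -0.0010424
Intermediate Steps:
1/(157/(-517) - 959) = 1/(157*(-1/517) - 959) = 1/(-157/517 - 959) = 1/(-495960/517) = -517/495960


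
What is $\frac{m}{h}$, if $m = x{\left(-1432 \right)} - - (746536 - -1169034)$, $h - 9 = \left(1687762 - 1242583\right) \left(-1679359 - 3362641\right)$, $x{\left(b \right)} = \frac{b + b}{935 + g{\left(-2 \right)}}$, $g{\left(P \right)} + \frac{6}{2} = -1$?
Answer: $- \frac{1783392806}{2089715634249621} \approx -8.5341 \cdot 10^{-7}$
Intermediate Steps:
$g{\left(P \right)} = -4$ ($g{\left(P \right)} = -3 - 1 = -4$)
$x{\left(b \right)} = \frac{2 b}{931}$ ($x{\left(b \right)} = \frac{b + b}{935 - 4} = \frac{2 b}{931}$)
$h = -2244592517991$ ($h = 9 + \left(1687762 - 1242583\right) \left(-1679359 - 3362641\right) = 9 + 445179 \left(-5042000\right) = 9 - 2244592518000 = -2244592517991$)
$m = \frac{1783392806}{931}$ ($m = \frac{2}{931} \left(-1432\right) - - (746536 - -1169034) = - \frac{2864}{931} - - (746536 + 1169034) = - \frac{2864}{931} - \left(-1\right) 1915570 = - \frac{2864}{931} - -1915570 = - \frac{2864}{931} + 1915570 = \frac{1783392806}{931} \approx 1.9156 \cdot 10^{6}$)
$\frac{m}{h} = \frac{1783392806}{931 \left(-2244592517991\right)} = \frac{1783392806}{931} \left(- \frac{1}{2244592517991}\right) = - \frac{1783392806}{2089715634249621}$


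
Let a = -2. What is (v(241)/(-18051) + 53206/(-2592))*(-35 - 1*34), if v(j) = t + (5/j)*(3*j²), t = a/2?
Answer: 3717524477/2599344 ≈ 1430.2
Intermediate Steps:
t = -1 (t = -2/2 = -2*½ = -1)
v(j) = -1 + 15*j (v(j) = -1 + (5/j)*(3*j²) = -1 + 15*j)
(v(241)/(-18051) + 53206/(-2592))*(-35 - 1*34) = ((-1 + 15*241)/(-18051) + 53206/(-2592))*(-35 - 1*34) = ((-1 + 3615)*(-1/18051) + 53206*(-1/2592))*(-35 - 34) = (3614*(-1/18051) - 26603/1296)*(-69) = (-3614/18051 - 26603/1296)*(-69) = -161631499/7798032*(-69) = 3717524477/2599344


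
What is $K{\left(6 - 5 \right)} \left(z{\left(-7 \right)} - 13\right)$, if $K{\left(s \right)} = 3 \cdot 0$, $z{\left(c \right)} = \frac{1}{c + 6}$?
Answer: $0$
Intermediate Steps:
$z{\left(c \right)} = \frac{1}{6 + c}$
$K{\left(s \right)} = 0$
$K{\left(6 - 5 \right)} \left(z{\left(-7 \right)} - 13\right) = 0 \left(\frac{1}{6 - 7} - 13\right) = 0 \left(\frac{1}{-1} - 13\right) = 0 \left(-1 - 13\right) = 0 \left(-14\right) = 0$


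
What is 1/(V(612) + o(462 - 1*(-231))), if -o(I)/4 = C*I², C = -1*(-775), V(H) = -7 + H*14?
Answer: -1/1488763339 ≈ -6.7170e-10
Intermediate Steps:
V(H) = -7 + 14*H
C = 775
o(I) = -3100*I²
1/(V(612) + o(462 - 1*(-231))) = 1/((-7 + 14*612) - 3100*(462 - 1*(-231))²) = 1/((-7 + 8568) - 3100*(462 + 231)²) = 1/(8561 - 3100*693²) = 1/(8561 - 3100*480249) = 1/(8561 - 1488771900) = 1/(-1488763339) = -1/1488763339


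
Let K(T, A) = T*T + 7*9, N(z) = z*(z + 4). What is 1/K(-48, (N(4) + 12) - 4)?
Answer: 1/2367 ≈ 0.00042248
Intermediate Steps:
N(z) = z*(4 + z)
K(T, A) = 63 + T² (K(T, A) = T² + 63 = 63 + T²)
1/K(-48, (N(4) + 12) - 4) = 1/(63 + (-48)²) = 1/(63 + 2304) = 1/2367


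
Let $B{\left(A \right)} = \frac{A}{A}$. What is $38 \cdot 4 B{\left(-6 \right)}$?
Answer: $152$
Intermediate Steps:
$B{\left(A \right)} = 1$
$38 \cdot 4 B{\left(-6 \right)} = 38 \cdot 4 \cdot 1 = 152 \cdot 1 = 152$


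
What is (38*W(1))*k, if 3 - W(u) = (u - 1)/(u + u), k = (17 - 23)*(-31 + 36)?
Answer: -3420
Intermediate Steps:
k = -30 (k = -6*5 = -30)
W(u) = 3 - (-1 + u)/(2*u) (W(u) = 3 - (u - 1)/(u + u) = 3 - (-1 + u)/(2*u))
(38*W(1))*k = (38*((½)*(1 + 5*1)/1))*(-30) = (38*((½)*1*(1 + 5)))*(-30) = (38*((½)*1*6))*(-30) = (38*3)*(-30) = 114*(-30) = -3420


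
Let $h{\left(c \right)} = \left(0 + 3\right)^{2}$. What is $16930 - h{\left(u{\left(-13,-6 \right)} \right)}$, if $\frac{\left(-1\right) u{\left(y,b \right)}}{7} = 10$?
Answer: $16921$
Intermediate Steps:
$u{\left(y,b \right)} = -70$ ($u{\left(y,b \right)} = \left(-7\right) 10 = -70$)
$h{\left(c \right)} = 9$ ($h{\left(c \right)} = 3^{2} = 9$)
$16930 - h{\left(u{\left(-13,-6 \right)} \right)} = 16930 - 9 = 16921$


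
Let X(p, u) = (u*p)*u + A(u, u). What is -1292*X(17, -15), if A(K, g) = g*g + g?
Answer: -5213220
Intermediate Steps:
A(K, g) = g + g² (A(K, g) = g² + g = g + g²)
X(p, u) = p*u² + u*(1 + u) (X(p, u) = (u*p)*u + u*(1 + u) = (p*u)*u + u*(1 + u) = p*u² + u*(1 + u))
-1292*X(17, -15) = -(-19380)*(1 - 15 + 17*(-15)) = -(-19380)*(1 - 15 - 255) = -(-19380)*(-269) = -1292*4035 = -5213220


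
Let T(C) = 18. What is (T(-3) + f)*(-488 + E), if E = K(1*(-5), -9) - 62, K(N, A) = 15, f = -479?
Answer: 246635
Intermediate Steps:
E = -47 (E = 15 - 62 = -47)
(T(-3) + f)*(-488 + E) = (18 - 479)*(-488 - 47) = -461*(-535) = 246635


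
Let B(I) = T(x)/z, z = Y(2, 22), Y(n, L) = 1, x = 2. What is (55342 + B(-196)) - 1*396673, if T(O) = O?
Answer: -341329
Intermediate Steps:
z = 1
B(I) = 2 (B(I) = 2/1 = 2*1 = 2)
(55342 + B(-196)) - 1*396673 = (55342 + 2) - 1*396673 = 55344 - 396673 = -341329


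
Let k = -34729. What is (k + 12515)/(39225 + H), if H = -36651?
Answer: -11107/1287 ≈ -8.6301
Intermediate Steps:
(k + 12515)/(39225 + H) = (-34729 + 12515)/(39225 - 36651) = -22214/2574 = -22214*1/2574 = -11107/1287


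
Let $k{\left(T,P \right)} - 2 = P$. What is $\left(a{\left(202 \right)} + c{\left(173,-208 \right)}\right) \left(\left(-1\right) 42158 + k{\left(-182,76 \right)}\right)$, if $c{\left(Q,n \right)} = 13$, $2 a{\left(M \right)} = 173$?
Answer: $-4186960$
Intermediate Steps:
$a{\left(M \right)} = \frac{173}{2}$ ($a{\left(M \right)} = \frac{1}{2} \cdot 173 = \frac{173}{2}$)
$k{\left(T,P \right)} = 2 + P$
$\left(a{\left(202 \right)} + c{\left(173,-208 \right)}\right) \left(\left(-1\right) 42158 + k{\left(-182,76 \right)}\right) = \left(\frac{173}{2} + 13\right) \left(\left(-1\right) 42158 + \left(2 + 76\right)\right) = \frac{199 \left(-42158 + 78\right)}{2} = \frac{199}{2} \left(-42080\right) = -4186960$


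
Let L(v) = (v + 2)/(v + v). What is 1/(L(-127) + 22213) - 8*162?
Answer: -7312325938/5642227 ≈ -1296.0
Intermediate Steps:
L(v) = (2 + v)/(2*v) (L(v) = (2 + v)/((2*v)) = (2 + v)*(1/(2*v)) = (2 + v)/(2*v))
1/(L(-127) + 22213) - 8*162 = 1/((½)*(2 - 127)/(-127) + 22213) - 8*162 = 1/((½)*(-1/127)*(-125) + 22213) - 1*1296 = 1/(125/254 + 22213) - 1296 = 1/(5642227/254) - 1296 = 254/5642227 - 1296 = -7312325938/5642227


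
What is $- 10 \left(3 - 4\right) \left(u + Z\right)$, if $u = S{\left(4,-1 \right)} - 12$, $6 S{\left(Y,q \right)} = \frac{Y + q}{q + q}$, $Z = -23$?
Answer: $- \frac{705}{2} \approx -352.5$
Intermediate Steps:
$S{\left(Y,q \right)} = \frac{Y + q}{12 q}$ ($S{\left(Y,q \right)} = \frac{\left(Y + q\right) \frac{1}{q + q}}{6} = \frac{\left(Y + q\right) \frac{1}{2 q}}{6} = \frac{\frac{1}{2} \frac{1}{q} \left(Y + q\right)}{6} = \frac{Y + q}{12 q}$)
$u = - \frac{49}{4}$ ($u = \frac{4 - 1}{12 \left(-1\right)} - 12 = \frac{1}{12} \left(-1\right) 3 - 12 = - \frac{1}{4} - 12 = - \frac{49}{4} \approx -12.25$)
$- 10 \left(3 - 4\right) \left(u + Z\right) = - 10 \left(3 - 4\right) \left(- \frac{49}{4} - 23\right) = \left(-10\right) \left(-1\right) \left(- \frac{141}{4}\right) = 10 \left(- \frac{141}{4}\right) = - \frac{705}{2}$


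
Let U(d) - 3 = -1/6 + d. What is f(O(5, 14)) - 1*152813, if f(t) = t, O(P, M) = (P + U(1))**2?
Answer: -5498459/36 ≈ -1.5274e+5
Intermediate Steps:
U(d) = 17/6 + d (U(d) = 3 + (-1/6 + d) = 17/6 + d)
O(P, M) = (23/6 + P)**2 (O(P, M) = (P + (17/6 + 1))**2 = (P + 23/6)**2 = (23/6 + P)**2)
f(O(5, 14)) - 1*152813 = (23 + 6*5)**2/36 - 1*152813 = (23 + 30)**2/36 - 152813 = (1/36)*53**2 - 152813 = (1/36)*2809 - 152813 = 2809/36 - 152813 = -5498459/36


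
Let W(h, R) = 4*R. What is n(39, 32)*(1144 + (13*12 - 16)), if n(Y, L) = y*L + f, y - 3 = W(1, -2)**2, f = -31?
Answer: 2713092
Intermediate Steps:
y = 67 (y = 3 + (4*(-2))**2 = 3 + (-8)**2 = 3 + 64 = 67)
n(Y, L) = -31 + 67*L (n(Y, L) = 67*L - 31 = -31 + 67*L)
n(39, 32)*(1144 + (13*12 - 16)) = (-31 + 67*32)*(1144 + (13*12 - 16)) = (-31 + 2144)*(1144 + (156 - 16)) = 2113*(1144 + 140) = 2113*1284 = 2713092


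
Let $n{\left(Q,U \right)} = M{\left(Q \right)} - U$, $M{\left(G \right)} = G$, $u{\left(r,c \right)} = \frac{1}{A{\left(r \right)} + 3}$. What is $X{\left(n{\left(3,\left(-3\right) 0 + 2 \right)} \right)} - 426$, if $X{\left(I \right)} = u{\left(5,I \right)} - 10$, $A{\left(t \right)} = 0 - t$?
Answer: $- \frac{873}{2} \approx -436.5$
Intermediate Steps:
$A{\left(t \right)} = - t$
$u{\left(r,c \right)} = \frac{1}{3 - r}$ ($u{\left(r,c \right)} = \frac{1}{- r + 3} = \frac{1}{3 - r}$)
$n{\left(Q,U \right)} = Q - U$
$X{\left(I \right)} = - \frac{21}{2}$ ($X{\left(I \right)} = - \frac{1}{-3 + 5} - 10 = - \frac{1}{2} - 10 = - \frac{21}{2}$)
$X{\left(n{\left(3,\left(-3\right) 0 + 2 \right)} \right)} - 426 = - \frac{21}{2} - 426 = - \frac{873}{2}$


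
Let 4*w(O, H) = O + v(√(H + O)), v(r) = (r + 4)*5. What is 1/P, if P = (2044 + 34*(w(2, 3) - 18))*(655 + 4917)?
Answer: 1619/14554786967 - 85*√5/29109573934 ≈ 1.0471e-7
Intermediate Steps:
v(r) = 20 + 5*r (v(r) = (4 + r)*5 = 20 + 5*r)
w(O, H) = 5 + O/4 + 5*√(H + O)/4 (w(O, H) = (O + (20 + 5*√(H + O)))/4 = (20 + O + 5*√(H + O))/4 = 5 + O/4 + 5*√(H + O)/4)
P = 9021068 + 236810*√5 (P = (2044 + 34*((5 + (¼)*2 + 5*√(3 + 2)/4) - 18))*(655 + 4917) = (2044 + 34*((5 + ½ + 5*√5/4) - 18))*5572 = (2044 + 34*((11/2 + 5*√5/4) - 18))*5572 = (2044 + 34*(-25/2 + 5*√5/4))*5572 = (2044 + (-425 + 85*√5/2))*5572 = (1619 + 85*√5/2)*5572 = 9021068 + 236810*√5 ≈ 9.5506e+6)
1/P = 1/(9021068 + 236810*√5)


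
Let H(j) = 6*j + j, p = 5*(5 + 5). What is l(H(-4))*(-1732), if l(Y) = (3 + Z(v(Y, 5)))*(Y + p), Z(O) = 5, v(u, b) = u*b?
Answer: -304832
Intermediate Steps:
v(u, b) = b*u
p = 50 (p = 5*10 = 50)
H(j) = 7*j
l(Y) = 400 + 8*Y (l(Y) = (3 + 5)*(Y + 50) = 8*(50 + Y) = 400 + 8*Y)
l(H(-4))*(-1732) = (400 + 8*(7*(-4)))*(-1732) = (400 + 8*(-28))*(-1732) = (400 - 224)*(-1732) = 176*(-1732) = -304832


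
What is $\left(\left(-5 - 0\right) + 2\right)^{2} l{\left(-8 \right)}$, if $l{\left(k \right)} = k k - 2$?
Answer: $558$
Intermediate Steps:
$l{\left(k \right)} = -2 + k^{2}$ ($l{\left(k \right)} = k^{2} - 2 = -2 + k^{2}$)
$\left(\left(-5 - 0\right) + 2\right)^{2} l{\left(-8 \right)} = \left(\left(-5 - 0\right) + 2\right)^{2} \left(-2 + \left(-8\right)^{2}\right) = \left(\left(-5 + 0\right) + 2\right)^{2} \left(-2 + 64\right) = \left(-5 + 2\right)^{2} \cdot 62 = \left(-3\right)^{2} \cdot 62 = 9 \cdot 62 = 558$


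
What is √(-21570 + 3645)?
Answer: 5*I*√717 ≈ 133.88*I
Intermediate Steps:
√(-21570 + 3645) = √(-17925) = 5*I*√717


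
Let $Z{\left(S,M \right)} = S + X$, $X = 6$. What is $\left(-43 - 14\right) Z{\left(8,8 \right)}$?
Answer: $-798$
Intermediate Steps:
$Z{\left(S,M \right)} = 6 + S$ ($Z{\left(S,M \right)} = S + 6 = 6 + S$)
$\left(-43 - 14\right) Z{\left(8,8 \right)} = \left(-43 - 14\right) \left(6 + 8\right) = \left(-57\right) 14 = -798$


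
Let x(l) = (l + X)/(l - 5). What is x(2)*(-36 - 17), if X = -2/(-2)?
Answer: 53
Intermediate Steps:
X = 1 (X = -2*(-1/2) = 1)
x(l) = (1 + l)/(-5 + l) (x(l) = (l + 1)/(l - 5) = (1 + l)/(-5 + l))
x(2)*(-36 - 17) = ((1 + 2)/(-5 + 2))*(-36 - 17) = (3/(-3))*(-53) = -1/3*3*(-53) = -1*(-53) = 53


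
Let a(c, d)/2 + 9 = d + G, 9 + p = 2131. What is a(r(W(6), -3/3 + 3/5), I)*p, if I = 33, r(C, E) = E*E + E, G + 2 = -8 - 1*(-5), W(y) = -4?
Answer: 80636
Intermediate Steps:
p = 2122 (p = -9 + 2131 = 2122)
G = -5 (G = -2 + (-8 - 1*(-5)) = -2 + (-8 + 5) = -2 - 3 = -5)
r(C, E) = E + E**2 (r(C, E) = E**2 + E = E + E**2)
a(c, d) = -28 + 2*d (a(c, d) = -18 + 2*(d - 5) = -18 + 2*(-5 + d) = -18 + (-10 + 2*d) = -28 + 2*d)
a(r(W(6), -3/3 + 3/5), I)*p = (-28 + 2*33)*2122 = (-28 + 66)*2122 = 38*2122 = 80636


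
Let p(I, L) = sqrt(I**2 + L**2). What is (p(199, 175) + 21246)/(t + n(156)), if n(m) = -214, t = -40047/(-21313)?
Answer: -452815998/4520935 - 21313*sqrt(70226)/4520935 ≈ -101.41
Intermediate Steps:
t = 40047/21313 (t = -40047*(-1/21313) = 40047/21313 ≈ 1.8790)
(p(199, 175) + 21246)/(t + n(156)) = (sqrt(199**2 + 175**2) + 21246)/(40047/21313 - 214) = (sqrt(39601 + 30625) + 21246)/(-4520935/21313) = (sqrt(70226) + 21246)*(-21313/4520935) = (21246 + sqrt(70226))*(-21313/4520935) = -452815998/4520935 - 21313*sqrt(70226)/4520935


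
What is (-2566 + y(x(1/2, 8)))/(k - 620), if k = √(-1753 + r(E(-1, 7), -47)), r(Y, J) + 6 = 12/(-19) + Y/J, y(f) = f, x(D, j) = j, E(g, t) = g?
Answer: 354065570/86210133 + 8953*I*√7159181/86210133 ≈ 4.107 + 0.27787*I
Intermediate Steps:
r(Y, J) = -126/19 + Y/J (r(Y, J) = -6 + (12/(-19) + Y/J) = -6 + (12*(-1/19) + Y/J) = -6 + (-12/19 + Y/J) = -126/19 + Y/J)
k = 14*I*√7159181/893 (k = √(-1753 + (-126/19 - 1/(-47))) = √(-1753 + (-126/19 - 1*(-1/47))) = √(-1753 + (-126/19 + 1/47)) = √(-1753 - 5903/893) = √(-1571332/893) = 14*I*√7159181/893 ≈ 41.948*I)
(-2566 + y(x(1/2, 8)))/(k - 620) = (-2566 + 8)/(14*I*√7159181/893 - 620) = -2558/(-620 + 14*I*√7159181/893)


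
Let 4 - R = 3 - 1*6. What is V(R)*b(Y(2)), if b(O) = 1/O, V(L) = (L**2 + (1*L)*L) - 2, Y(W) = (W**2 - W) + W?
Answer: 24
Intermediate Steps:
R = 7 (R = 4 - (3 - 1*6) = 4 - (3 - 6) = 4 - 1*(-3) = 4 + 3 = 7)
Y(W) = W**2
V(L) = -2 + 2*L**2 (V(L) = (L**2 + L*L) - 2 = (L**2 + L**2) - 2 = 2*L**2 - 2 = -2 + 2*L**2)
V(R)*b(Y(2)) = (-2 + 2*7**2)/(2**2) = (-2 + 2*49)/4 = (-2 + 98)*(1/4) = 96*(1/4) = 24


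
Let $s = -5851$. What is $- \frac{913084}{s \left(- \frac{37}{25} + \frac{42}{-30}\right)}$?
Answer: $- \frac{5706775}{105318} \approx -54.186$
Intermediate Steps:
$- \frac{913084}{s \left(- \frac{37}{25} + \frac{42}{-30}\right)} = - \frac{913084}{\left(-5851\right) \left(- \frac{37}{25} + \frac{42}{-30}\right)} = - \frac{913084}{\left(-5851\right) \left(\left(-37\right) \frac{1}{25} + 42 \left(- \frac{1}{30}\right)\right)} = - \frac{913084}{\left(-5851\right) \left(- \frac{37}{25} - \frac{7}{5}\right)} = - \frac{913084}{\left(-5851\right) \left(- \frac{72}{25}\right)} = - \frac{913084}{\frac{421272}{25}} = \left(-913084\right) \frac{25}{421272} = - \frac{5706775}{105318}$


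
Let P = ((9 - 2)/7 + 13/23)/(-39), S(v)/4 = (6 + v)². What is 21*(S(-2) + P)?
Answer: 401604/299 ≈ 1343.2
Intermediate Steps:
S(v) = 4*(6 + v)²
P = -12/299 (P = (7*(⅐) + 13*(1/23))*(-1/39) = (1 + 13/23)*(-1/39) = (36/23)*(-1/39) = -12/299 ≈ -0.040134)
21*(S(-2) + P) = 21*(4*(6 - 2)² - 12/299) = 21*(4*4² - 12/299) = 21*(4*16 - 12/299) = 21*(64 - 12/299) = 21*(19124/299) = 401604/299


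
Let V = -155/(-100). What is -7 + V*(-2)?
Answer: -101/10 ≈ -10.100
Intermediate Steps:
V = 31/20 (V = -155*(-1/100) = 31/20 ≈ 1.5500)
-7 + V*(-2) = -7 + (31/20)*(-2) = -7 - 31/10 = -101/10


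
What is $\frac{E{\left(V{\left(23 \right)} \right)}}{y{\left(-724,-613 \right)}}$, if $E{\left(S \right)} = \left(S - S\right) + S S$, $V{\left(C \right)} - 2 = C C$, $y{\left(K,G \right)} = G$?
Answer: $- \frac{281961}{613} \approx -459.97$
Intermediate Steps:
$V{\left(C \right)} = 2 + C^{2}$ ($V{\left(C \right)} = 2 + C C = 2 + C^{2}$)
$E{\left(S \right)} = S^{2}$ ($E{\left(S \right)} = 0 + S^{2} = S^{2}$)
$\frac{E{\left(V{\left(23 \right)} \right)}}{y{\left(-724,-613 \right)}} = \frac{\left(2 + 23^{2}\right)^{2}}{-613} = \left(2 + 529\right)^{2} \left(- \frac{1}{613}\right) = 531^{2} \left(- \frac{1}{613}\right) = 281961 \left(- \frac{1}{613}\right) = - \frac{281961}{613}$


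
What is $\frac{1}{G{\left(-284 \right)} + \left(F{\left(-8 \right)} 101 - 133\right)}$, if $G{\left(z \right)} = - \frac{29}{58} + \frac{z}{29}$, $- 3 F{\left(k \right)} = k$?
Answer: $\frac{174}{21931} \approx 0.007934$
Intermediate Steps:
$F{\left(k \right)} = - \frac{k}{3}$
$G{\left(z \right)} = - \frac{1}{2} + \frac{z}{29}$ ($G{\left(z \right)} = \left(-29\right) \frac{1}{58} + z \frac{1}{29} = - \frac{1}{2} + \frac{z}{29}$)
$\frac{1}{G{\left(-284 \right)} + \left(F{\left(-8 \right)} 101 - 133\right)} = \frac{1}{\left(- \frac{1}{2} + \frac{1}{29} \left(-284\right)\right) - \left(133 - \left(- \frac{1}{3}\right) \left(-8\right) 101\right)} = \frac{1}{\left(- \frac{1}{2} - \frac{284}{29}\right) + \left(\frac{8}{3} \cdot 101 - 133\right)} = \frac{1}{- \frac{597}{58} + \left(\frac{808}{3} - 133\right)} = \frac{1}{- \frac{597}{58} + \frac{409}{3}} = \frac{1}{\frac{21931}{174}} = \frac{174}{21931}$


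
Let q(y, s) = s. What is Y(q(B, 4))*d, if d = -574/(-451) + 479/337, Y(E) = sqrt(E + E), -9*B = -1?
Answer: 19974*sqrt(2)/3707 ≈ 7.6200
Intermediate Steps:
B = 1/9 (B = -1/9*(-1) = 1/9 ≈ 0.11111)
Y(E) = sqrt(2)*sqrt(E) (Y(E) = sqrt(2*E) = sqrt(2)*sqrt(E))
d = 9987/3707 (d = -574*(-1/451) + 479*(1/337) = 14/11 + 479/337 = 9987/3707 ≈ 2.6941)
Y(q(B, 4))*d = (sqrt(2)*sqrt(4))*(9987/3707) = (sqrt(2)*2)*(9987/3707) = (2*sqrt(2))*(9987/3707) = 19974*sqrt(2)/3707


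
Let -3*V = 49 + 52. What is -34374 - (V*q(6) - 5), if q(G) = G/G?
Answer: -103006/3 ≈ -34335.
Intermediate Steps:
q(G) = 1
V = -101/3 (V = -(49 + 52)/3 = -1/3*101 = -101/3 ≈ -33.667)
-34374 - (V*q(6) - 5) = -34374 - (-101/3*1 - 5) = -34374 - (-101/3 - 5) = -34374 - 1*(-116/3) = -34374 + 116/3 = -103006/3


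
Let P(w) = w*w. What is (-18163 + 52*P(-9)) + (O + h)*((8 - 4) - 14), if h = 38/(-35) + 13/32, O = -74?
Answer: -1478871/112 ≈ -13204.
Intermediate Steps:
P(w) = w²
h = -761/1120 (h = 38*(-1/35) + 13*(1/32) = -38/35 + 13/32 = -761/1120 ≈ -0.67946)
(-18163 + 52*P(-9)) + (O + h)*((8 - 4) - 14) = (-18163 + 52*(-9)²) + (-74 - 761/1120)*((8 - 4) - 14) = (-18163 + 52*81) - 83641*(4 - 14)/1120 = (-18163 + 4212) - 83641/1120*(-10) = -13951 + 83641/112 = -1478871/112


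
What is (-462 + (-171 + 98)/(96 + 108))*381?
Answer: -11978767/68 ≈ -1.7616e+5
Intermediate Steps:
(-462 + (-171 + 98)/(96 + 108))*381 = (-462 - 73/204)*381 = -94321/204*381 = -11978767/68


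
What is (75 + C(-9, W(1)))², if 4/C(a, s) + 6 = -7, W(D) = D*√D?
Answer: 942841/169 ≈ 5578.9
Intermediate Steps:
W(D) = D^(3/2)
C(a, s) = -4/13 (C(a, s) = 4/(-6 - 7) = 4/(-13) = 4*(-1/13) = -4/13)
(75 + C(-9, W(1)))² = (75 - 4/13)² = (971/13)² = 942841/169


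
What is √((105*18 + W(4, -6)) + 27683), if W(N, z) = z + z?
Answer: √29561 ≈ 171.93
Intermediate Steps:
W(N, z) = 2*z
√((105*18 + W(4, -6)) + 27683) = √((105*18 + 2*(-6)) + 27683) = √((1890 - 12) + 27683) = √(1878 + 27683) = √29561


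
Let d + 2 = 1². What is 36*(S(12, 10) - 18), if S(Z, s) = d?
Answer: -684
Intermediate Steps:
d = -1 (d = -2 + 1² = -2 + 1 = -1)
S(Z, s) = -1
36*(S(12, 10) - 18) = 36*(-1 - 18) = 36*(-19) = -684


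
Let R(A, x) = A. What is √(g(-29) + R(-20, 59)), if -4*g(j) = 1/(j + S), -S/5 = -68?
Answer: I*√7737991/622 ≈ 4.4722*I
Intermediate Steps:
S = 340 (S = -5*(-68) = 340)
g(j) = -1/(4*(340 + j)) (g(j) = -1/(4*(j + 340)) = -1/(4*(340 + j)))
√(g(-29) + R(-20, 59)) = √(-1/(1360 + 4*(-29)) - 20) = √(-1/(1360 - 116) - 20) = √(-1/1244 - 20) = √(-24881/1244) = I*√7737991/622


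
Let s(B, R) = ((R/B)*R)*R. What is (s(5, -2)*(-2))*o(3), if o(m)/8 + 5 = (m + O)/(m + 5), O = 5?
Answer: -512/5 ≈ -102.40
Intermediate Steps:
s(B, R) = R³/B (s(B, R) = (R²/B)*R = R³/B)
o(m) = -32 (o(m) = -40 + 8*((m + 5)/(m + 5)) = -40 + 8*((5 + m)/(5 + m)) = -40 + 8*1 = -40 + 8 = -32)
(s(5, -2)*(-2))*o(3) = (((-2)³/5)*(-2))*(-32) = (((⅕)*(-8))*(-2))*(-32) = -8/5*(-2)*(-32) = (16/5)*(-32) = -512/5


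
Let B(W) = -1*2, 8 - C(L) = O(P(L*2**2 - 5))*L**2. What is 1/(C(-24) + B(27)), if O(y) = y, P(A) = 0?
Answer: 1/6 ≈ 0.16667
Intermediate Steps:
C(L) = 8 (C(L) = 8 - 0*L**2 = 8 - 1*0 = 8 + 0 = 8)
B(W) = -2
1/(C(-24) + B(27)) = 1/(8 - 2) = 1/6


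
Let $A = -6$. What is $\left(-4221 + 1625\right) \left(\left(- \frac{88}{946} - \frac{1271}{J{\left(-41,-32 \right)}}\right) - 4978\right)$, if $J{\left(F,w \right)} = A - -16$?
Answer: $\frac{2849412434}{215} \approx 1.3253 \cdot 10^{7}$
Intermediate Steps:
$J{\left(F,w \right)} = 10$ ($J{\left(F,w \right)} = -6 - -16 = -6 + 16 = 10$)
$\left(-4221 + 1625\right) \left(\left(- \frac{88}{946} - \frac{1271}{J{\left(-41,-32 \right)}}\right) - 4978\right) = \left(-4221 + 1625\right) \left(\left(- \frac{88}{946} - \frac{1271}{10}\right) - 4978\right) = - 2596 \left(\left(\left(-88\right) \frac{1}{946} - \frac{1271}{10}\right) - 4978\right) = - 2596 \left(\left(- \frac{4}{43} - \frac{1271}{10}\right) - 4978\right) = - 2596 \left(- \frac{54693}{430} - 4978\right) = \left(-2596\right) \left(- \frac{2195233}{430}\right) = \frac{2849412434}{215}$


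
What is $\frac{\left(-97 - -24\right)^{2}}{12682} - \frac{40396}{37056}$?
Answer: $- \frac{39353831}{58743024} \approx -0.66993$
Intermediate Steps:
$\frac{\left(-97 - -24\right)^{2}}{12682} - \frac{40396}{37056} = \left(-97 + 24\right)^{2} \cdot \frac{1}{12682} - \frac{10099}{9264} = \left(-73\right)^{2} \cdot \frac{1}{12682} - \frac{10099}{9264} = 5329 \cdot \frac{1}{12682} - \frac{10099}{9264} = \frac{5329}{12682} - \frac{10099}{9264} = - \frac{39353831}{58743024}$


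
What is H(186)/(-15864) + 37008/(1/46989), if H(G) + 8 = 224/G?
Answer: 320698907782207/184419 ≈ 1.7390e+9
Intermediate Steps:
H(G) = -8 + 224/G
H(186)/(-15864) + 37008/(1/46989) = (-8 + 224/186)/(-15864) + 37008/(1/46989) = (-8 + 224*(1/186))*(-1/15864) + 37008/(1/46989) = (-8 + 112/93)*(-1/15864) + 37008*46989 = -632/93*(-1/15864) + 1738968912 = 79/184419 + 1738968912 = 320698907782207/184419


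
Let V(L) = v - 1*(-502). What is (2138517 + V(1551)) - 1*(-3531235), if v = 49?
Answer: 5670303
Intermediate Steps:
V(L) = 551 (V(L) = 49 - 1*(-502) = 49 + 502 = 551)
(2138517 + V(1551)) - 1*(-3531235) = (2138517 + 551) - 1*(-3531235) = 2139068 + 3531235 = 5670303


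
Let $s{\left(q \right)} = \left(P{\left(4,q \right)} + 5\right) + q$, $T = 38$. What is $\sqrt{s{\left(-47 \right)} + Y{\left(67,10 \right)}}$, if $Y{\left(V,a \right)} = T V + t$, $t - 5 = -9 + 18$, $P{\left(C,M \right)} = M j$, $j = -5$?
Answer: $\sqrt{2753} \approx 52.469$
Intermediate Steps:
$P{\left(C,M \right)} = - 5 M$ ($P{\left(C,M \right)} = M \left(-5\right) = - 5 M$)
$t = 14$ ($t = 5 + \left(-9 + 18\right) = 5 + 9 = 14$)
$s{\left(q \right)} = 5 - 4 q$ ($s{\left(q \right)} = \left(- 5 q + 5\right) + q = \left(5 - 5 q\right) + q = 5 - 4 q$)
$Y{\left(V,a \right)} = 14 + 38 V$ ($Y{\left(V,a \right)} = 38 V + 14 = 14 + 38 V$)
$\sqrt{s{\left(-47 \right)} + Y{\left(67,10 \right)}} = \sqrt{\left(5 - -188\right) + \left(14 + 38 \cdot 67\right)} = \sqrt{\left(5 + 188\right) + \left(14 + 2546\right)} = \sqrt{193 + 2560} = \sqrt{2753}$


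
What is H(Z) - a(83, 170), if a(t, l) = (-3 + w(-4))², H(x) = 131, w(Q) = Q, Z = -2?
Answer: 82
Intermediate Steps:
a(t, l) = 49 (a(t, l) = (-3 - 4)² = (-7)² = 49)
H(Z) - a(83, 170) = 131 - 1*49 = 131 - 49 = 82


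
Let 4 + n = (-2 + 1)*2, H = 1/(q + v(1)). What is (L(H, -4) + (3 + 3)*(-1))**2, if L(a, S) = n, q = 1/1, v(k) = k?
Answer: 144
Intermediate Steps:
q = 1
H = 1/2 (H = 1/(1 + 1) = 1/2 ≈ 0.50000)
n = -6 (n = -4 + (-2 + 1)*2 = -4 - 1*2 = -4 - 2 = -6)
L(a, S) = -6
(L(H, -4) + (3 + 3)*(-1))**2 = (-6 + (3 + 3)*(-1))**2 = (-6 + 6*(-1))**2 = (-6 - 6)**2 = (-12)**2 = 144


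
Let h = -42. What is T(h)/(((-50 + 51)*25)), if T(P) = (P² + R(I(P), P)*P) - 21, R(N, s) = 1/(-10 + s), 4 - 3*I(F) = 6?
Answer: 45339/650 ≈ 69.752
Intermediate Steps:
I(F) = -⅔ (I(F) = 4/3 - ⅓*6 = 4/3 - 2 = -⅔)
T(P) = -21 + P² + P/(-10 + P) (T(P) = (P² + P/(-10 + P)) - 21 = -21 + P² + P/(-10 + P))
T(h)/(((-50 + 51)*25)) = ((-42 + (-21 + (-42)²)*(-10 - 42))/(-10 - 42))/(((-50 + 51)*25)) = ((-42 + (-21 + 1764)*(-52))/(-52))/((1*25)) = -(-42 + 1743*(-52))/52/25 = -(-42 - 90636)/52*(1/25) = -1/52*(-90678)*(1/25) = (45339/26)*(1/25) = 45339/650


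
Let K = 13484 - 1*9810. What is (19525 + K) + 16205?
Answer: 39404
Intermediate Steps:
K = 3674 (K = 13484 - 9810 = 3674)
(19525 + K) + 16205 = (19525 + 3674) + 16205 = 23199 + 16205 = 39404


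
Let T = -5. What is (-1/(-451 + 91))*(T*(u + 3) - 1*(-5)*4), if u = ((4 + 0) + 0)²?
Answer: -5/24 ≈ -0.20833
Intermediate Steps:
u = 16 (u = (4 + 0)² = 4² = 16)
(-1/(-451 + 91))*(T*(u + 3) - 1*(-5)*4) = (-1/(-451 + 91))*(-5*(16 + 3) - 1*(-5)*4) = (-1/(-360))*(-5*19 + 5*4) = (-1*(-1/360))*(-95 + 20) = (1/360)*(-75) = -5/24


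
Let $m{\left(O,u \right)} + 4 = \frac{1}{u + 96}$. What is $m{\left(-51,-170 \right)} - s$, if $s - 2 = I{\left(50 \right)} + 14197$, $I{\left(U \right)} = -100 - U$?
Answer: $- \frac{1039923}{74} \approx -14053.0$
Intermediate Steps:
$m{\left(O,u \right)} = -4 + \frac{1}{96 + u}$ ($m{\left(O,u \right)} = -4 + \frac{1}{u + 96} = -4 + \frac{1}{96 + u}$)
$s = 14049$ ($s = 2 + \left(\left(-100 - 50\right) + 14197\right) = 2 + \left(-150 + 14197\right) = 2 + 14047 = 14049$)
$m{\left(-51,-170 \right)} - s = \frac{-383 - -680}{96 - 170} - 14049 = \frac{-383 + 680}{-74} - 14049 = \left(- \frac{1}{74}\right) 297 - 14049 = - \frac{297}{74} - 14049 = - \frac{1039923}{74}$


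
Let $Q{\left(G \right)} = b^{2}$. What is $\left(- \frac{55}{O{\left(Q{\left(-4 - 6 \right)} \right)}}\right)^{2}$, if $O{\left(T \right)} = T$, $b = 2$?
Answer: $\frac{3025}{16} \approx 189.06$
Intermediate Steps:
$Q{\left(G \right)} = 4$ ($Q{\left(G \right)} = 2^{2} = 4$)
$\left(- \frac{55}{O{\left(Q{\left(-4 - 6 \right)} \right)}}\right)^{2} = \left(- \frac{55}{4}\right)^{2} = \frac{3025}{16}$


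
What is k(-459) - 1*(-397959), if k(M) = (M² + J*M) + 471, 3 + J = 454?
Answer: 402102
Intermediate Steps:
J = 451 (J = -3 + 454 = 451)
k(M) = 471 + M² + 451*M (k(M) = (M² + 451*M) + 471 = 471 + M² + 451*M)
k(-459) - 1*(-397959) = (471 + (-459)² + 451*(-459)) - 1*(-397959) = (471 + 210681 - 207009) + 397959 = 4143 + 397959 = 402102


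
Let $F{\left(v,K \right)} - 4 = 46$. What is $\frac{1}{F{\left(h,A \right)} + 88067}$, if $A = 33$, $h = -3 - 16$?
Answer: $\frac{1}{88117} \approx 1.1349 \cdot 10^{-5}$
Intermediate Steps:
$h = -19$ ($h = -3 - 16 = -19$)
$F{\left(v,K \right)} = 50$ ($F{\left(v,K \right)} = 4 + 46 = 50$)
$\frac{1}{F{\left(h,A \right)} + 88067} = \frac{1}{50 + 88067} = \frac{1}{88117}$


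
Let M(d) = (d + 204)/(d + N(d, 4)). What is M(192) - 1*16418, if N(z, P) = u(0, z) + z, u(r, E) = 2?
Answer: -3168476/193 ≈ -16417.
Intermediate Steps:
N(z, P) = 2 + z
M(d) = (204 + d)/(2 + 2*d) (M(d) = (d + 204)/(d + (2 + d)) = (204 + d)/(2 + 2*d))
M(192) - 1*16418 = (204 + 192)/(2*(1 + 192)) - 1*16418 = (1/2)*396/193 - 16418 = (1/2)*(1/193)*396 - 16418 = 198/193 - 16418 = -3168476/193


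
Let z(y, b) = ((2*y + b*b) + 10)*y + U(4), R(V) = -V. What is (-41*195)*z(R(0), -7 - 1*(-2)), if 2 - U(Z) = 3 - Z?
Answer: -23985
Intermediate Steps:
U(Z) = -1 + Z (U(Z) = 2 - (3 - Z) = 2 + (-3 + Z) = -1 + Z)
z(y, b) = 3 + y*(10 + b**2 + 2*y) (z(y, b) = ((2*y + b*b) + 10)*y + (-1 + 4) = ((2*y + b**2) + 10)*y + 3 = ((b**2 + 2*y) + 10)*y + 3 = (10 + b**2 + 2*y)*y + 3 = y*(10 + b**2 + 2*y) + 3 = 3 + y*(10 + b**2 + 2*y))
(-41*195)*z(R(0), -7 - 1*(-2)) = (-41*195)*(3 + 2*(-1*0)**2 + 10*(-1*0) + (-1*0)*(-7 - 1*(-2))**2) = -7995*(3 + 2*0**2 + 10*0 + 0*(-7 + 2)**2) = -7995*(3 + 2*0 + 0 + 0*(-5)**2) = -7995*(3 + 0 + 0 + 0*25) = -7995*(3 + 0 + 0 + 0) = -7995*3 = -23985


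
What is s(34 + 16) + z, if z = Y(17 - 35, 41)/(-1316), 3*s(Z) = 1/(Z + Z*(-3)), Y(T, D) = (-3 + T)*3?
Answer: 157/3525 ≈ 0.044539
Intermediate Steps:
Y(T, D) = -9 + 3*T
s(Z) = -1/(6*Z) (s(Z) = 1/(3*(Z + Z*(-3))) = 1/(3*(Z - 3*Z)) = 1/(3*((-2*Z))) = (-1/(2*Z))/3 = -1/(6*Z))
z = 9/188 (z = (-9 + 3*(17 - 35))/(-1316) = (-9 + 3*(-18))*(-1/1316) = (-9 - 54)*(-1/1316) = -63*(-1/1316) = 9/188 ≈ 0.047872)
s(34 + 16) + z = -1/(6*(34 + 16)) + 9/188 = -⅙/50 + 9/188 = -⅙*1/50 + 9/188 = -1/300 + 9/188 = 157/3525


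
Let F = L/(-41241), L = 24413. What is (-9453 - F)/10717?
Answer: -389826760/441979797 ≈ -0.88200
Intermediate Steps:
F = -24413/41241 (F = 24413/(-41241) = 24413*(-1/41241) = -24413/41241 ≈ -0.59196)
(-9453 - F)/10717 = (-9453 - 1*(-24413/41241))/10717 = (-9453 + 24413/41241)*(1/10717) = -389826760/41241*1/10717 = -389826760/441979797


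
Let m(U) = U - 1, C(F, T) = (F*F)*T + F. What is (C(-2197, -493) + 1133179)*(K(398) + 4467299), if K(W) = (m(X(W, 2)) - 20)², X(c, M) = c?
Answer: -10963459297640940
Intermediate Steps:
C(F, T) = F + T*F² (C(F, T) = F²*T + F = T*F² + F = F + T*F²)
m(U) = -1 + U
K(W) = (-21 + W)² (K(W) = ((-1 + W) - 20)² = (-21 + W)²)
(C(-2197, -493) + 1133179)*(K(398) + 4467299) = (-2197*(1 - 2197*(-493)) + 1133179)*((-21 + 398)² + 4467299) = (-2197*(1 + 1083121) + 1133179)*(377² + 4467299) = (-2197*1083122 + 1133179)*(142129 + 4467299) = (-2379619034 + 1133179)*4609428 = -2378485855*4609428 = -10963459297640940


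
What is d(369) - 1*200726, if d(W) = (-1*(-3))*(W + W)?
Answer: -198512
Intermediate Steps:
d(W) = 6*W (d(W) = 3*(2*W) = 6*W)
d(369) - 1*200726 = 6*369 - 1*200726 = 2214 - 200726 = -198512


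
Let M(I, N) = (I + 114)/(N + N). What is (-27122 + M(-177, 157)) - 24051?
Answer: -16068385/314 ≈ -51173.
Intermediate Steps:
M(I, N) = (114 + I)/(2*N) (M(I, N) = (114 + I)/((2*N)) = (114 + I)*(1/(2*N)) = (114 + I)/(2*N))
(-27122 + M(-177, 157)) - 24051 = (-27122 + (½)*(114 - 177)/157) - 24051 = (-27122 + (½)*(1/157)*(-63)) - 24051 = (-27122 - 63/314) - 24051 = -8516371/314 - 24051 = -16068385/314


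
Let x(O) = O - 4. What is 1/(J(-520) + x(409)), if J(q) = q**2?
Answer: 1/270805 ≈ 3.6927e-6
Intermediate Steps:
x(O) = -4 + O
1/(J(-520) + x(409)) = 1/((-520)**2 + (-4 + 409)) = 1/(270400 + 405) = 1/270805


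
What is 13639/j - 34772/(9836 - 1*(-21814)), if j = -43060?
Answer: -192895667/136284900 ≈ -1.4154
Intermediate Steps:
13639/j - 34772/(9836 - 1*(-21814)) = 13639/(-43060) - 34772/(9836 - 1*(-21814)) = 13639*(-1/43060) - 34772/(9836 + 21814) = -13639/43060 - 34772/31650 = -13639/43060 - 34772*1/31650 = -13639/43060 - 17386/15825 = -192895667/136284900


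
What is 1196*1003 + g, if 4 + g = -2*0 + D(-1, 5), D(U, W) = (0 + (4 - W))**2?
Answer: 1199585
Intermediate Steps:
D(U, W) = (4 - W)**2
g = -3 (g = -4 + (-2*0 + (-4 + 5)**2) = -4 + (0 + 1**2) = -4 + (0 + 1) = -4 + 1 = -3)
1196*1003 + g = 1196*1003 - 3 = 1199588 - 3 = 1199585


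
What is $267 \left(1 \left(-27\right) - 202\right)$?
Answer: $-61143$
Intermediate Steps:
$267 \left(1 \left(-27\right) - 202\right) = 267 \left(-27 - 202\right) = 267 \left(-229\right) = -61143$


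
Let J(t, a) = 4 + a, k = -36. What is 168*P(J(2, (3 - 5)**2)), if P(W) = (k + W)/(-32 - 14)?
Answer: 2352/23 ≈ 102.26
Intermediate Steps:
P(W) = 18/23 - W/46 (P(W) = (-36 + W)/(-32 - 14) = (-36 + W)/(-46) = (-36 + W)*(-1/46) = 18/23 - W/46)
168*P(J(2, (3 - 5)**2)) = 168*(18/23 - (4 + (3 - 5)**2)/46) = 168*(18/23 - (4 + (-2)**2)/46) = 168*(18/23 - (4 + 4)/46) = 168*(18/23 - 1/46*8) = 168*(18/23 - 4/23) = 168*(14/23) = 2352/23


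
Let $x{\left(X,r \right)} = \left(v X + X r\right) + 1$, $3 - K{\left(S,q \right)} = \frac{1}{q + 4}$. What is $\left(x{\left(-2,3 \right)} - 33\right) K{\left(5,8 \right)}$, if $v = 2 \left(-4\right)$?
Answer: $- \frac{385}{6} \approx -64.167$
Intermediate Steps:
$K{\left(S,q \right)} = 3 - \frac{1}{4 + q}$ ($K{\left(S,q \right)} = 3 - \frac{1}{q + 4} = 3 - \frac{1}{4 + q}$)
$v = -8$
$x{\left(X,r \right)} = 1 - 8 X + X r$ ($x{\left(X,r \right)} = \left(- 8 X + X r\right) + 1 = 1 - 8 X + X r$)
$\left(x{\left(-2,3 \right)} - 33\right) K{\left(5,8 \right)} = \left(\left(1 - -16 - 6\right) - 33\right) \frac{11 + 3 \cdot 8}{4 + 8} = \left(\left(1 + 16 - 6\right) - 33\right) \frac{11 + 24}{12} = \left(11 - 33\right) \frac{1}{12} \cdot 35 = \left(-22\right) \frac{35}{12} = - \frac{385}{6}$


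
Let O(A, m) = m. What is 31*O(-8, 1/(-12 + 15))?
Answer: 31/3 ≈ 10.333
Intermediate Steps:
31*O(-8, 1/(-12 + 15)) = 31/(-12 + 15) = 31/3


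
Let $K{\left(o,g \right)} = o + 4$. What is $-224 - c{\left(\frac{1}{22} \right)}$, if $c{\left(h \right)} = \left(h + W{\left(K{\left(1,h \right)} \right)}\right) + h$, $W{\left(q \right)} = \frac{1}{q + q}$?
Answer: $- \frac{24661}{110} \approx -224.19$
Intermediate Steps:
$K{\left(o,g \right)} = 4 + o$
$W{\left(q \right)} = \frac{1}{2 q}$
$c{\left(h \right)} = \frac{1}{10} + 2 h$ ($c{\left(h \right)} = \left(h + \frac{1}{2 \left(4 + 1\right)}\right) + h = \left(h + \frac{1}{2 \cdot 5}\right) + h = \left(h + \frac{1}{2} \cdot \frac{1}{5}\right) + h = \left(h + \frac{1}{10}\right) + h = \left(\frac{1}{10} + h\right) + h = \frac{1}{10} + 2 h$)
$-224 - c{\left(\frac{1}{22} \right)} = -224 - \left(\frac{1}{10} + \frac{2}{22}\right) = -224 - \left(\frac{1}{10} + 2 \cdot \frac{1}{22}\right) = -224 - \left(\frac{1}{10} + \frac{1}{11}\right) = -224 - \frac{21}{110} = - \frac{24661}{110}$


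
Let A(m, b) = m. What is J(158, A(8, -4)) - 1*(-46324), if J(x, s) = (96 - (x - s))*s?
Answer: 45892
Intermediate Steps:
J(x, s) = s*(96 + s - x) (J(x, s) = (96 + (s - x))*s = (96 + s - x)*s = s*(96 + s - x))
J(158, A(8, -4)) - 1*(-46324) = 8*(96 + 8 - 1*158) - 1*(-46324) = 8*(96 + 8 - 158) + 46324 = 8*(-54) + 46324 = -432 + 46324 = 45892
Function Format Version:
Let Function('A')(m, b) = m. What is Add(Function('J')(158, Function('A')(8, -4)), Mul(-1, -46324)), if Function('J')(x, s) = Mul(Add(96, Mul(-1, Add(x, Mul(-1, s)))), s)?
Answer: 45892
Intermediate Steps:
Function('J')(x, s) = Mul(s, Add(96, s, Mul(-1, x))) (Function('J')(x, s) = Mul(Add(96, Add(s, Mul(-1, x))), s) = Mul(Add(96, s, Mul(-1, x)), s) = Mul(s, Add(96, s, Mul(-1, x))))
Add(Function('J')(158, Function('A')(8, -4)), Mul(-1, -46324)) = Add(Mul(8, Add(96, 8, Mul(-1, 158))), Mul(-1, -46324)) = Add(Mul(8, Add(96, 8, -158)), 46324) = Add(Mul(8, -54), 46324) = Add(-432, 46324) = 45892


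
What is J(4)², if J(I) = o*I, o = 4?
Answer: 256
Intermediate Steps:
J(I) = 4*I
J(4)² = (4*4)² = 16² = 256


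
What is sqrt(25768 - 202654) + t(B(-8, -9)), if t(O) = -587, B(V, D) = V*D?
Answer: -587 + 3*I*sqrt(19654) ≈ -587.0 + 420.58*I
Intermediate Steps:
B(V, D) = D*V
sqrt(25768 - 202654) + t(B(-8, -9)) = sqrt(25768 - 202654) - 587 = sqrt(-176886) - 587 = 3*I*sqrt(19654) - 587 = -587 + 3*I*sqrt(19654)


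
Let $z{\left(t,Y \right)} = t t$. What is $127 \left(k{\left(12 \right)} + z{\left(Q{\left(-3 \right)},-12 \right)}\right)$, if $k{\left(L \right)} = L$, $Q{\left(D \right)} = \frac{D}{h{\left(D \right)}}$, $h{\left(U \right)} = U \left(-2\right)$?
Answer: $\frac{6223}{4} \approx 1555.8$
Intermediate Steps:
$h{\left(U \right)} = - 2 U$
$Q{\left(D \right)} = - \frac{1}{2}$ ($Q{\left(D \right)} = \frac{D}{\left(-2\right) D} = D \left(- \frac{1}{2 D}\right) = - \frac{1}{2}$)
$z{\left(t,Y \right)} = t^{2}$
$127 \left(k{\left(12 \right)} + z{\left(Q{\left(-3 \right)},-12 \right)}\right) = 127 \left(12 + \left(- \frac{1}{2}\right)^{2}\right) = 127 \left(12 + \frac{1}{4}\right) = 127 \cdot \frac{49}{4} = \frac{6223}{4}$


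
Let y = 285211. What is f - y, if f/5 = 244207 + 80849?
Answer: 1340069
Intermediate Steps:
f = 1625280 (f = 5*(244207 + 80849) = 5*325056 = 1625280)
f - y = 1625280 - 1*285211 = 1625280 - 285211 = 1340069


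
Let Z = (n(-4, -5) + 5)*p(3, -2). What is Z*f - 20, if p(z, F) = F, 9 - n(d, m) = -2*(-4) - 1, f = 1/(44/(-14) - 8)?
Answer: -731/39 ≈ -18.744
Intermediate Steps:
f = -7/78 (f = 1/(44*(-1/14) - 8) = 1/(-22/7 - 8) = 1/(-78/7) = -7/78 ≈ -0.089744)
n(d, m) = 2 (n(d, m) = 9 - (-2*(-4) - 1) = 9 - (8 - 1) = 9 - 1*7 = 9 - 7 = 2)
Z = -14 (Z = (2 + 5)*(-2) = 7*(-2) = -14)
Z*f - 20 = -14*(-7/78) - 20 = 49/39 - 20 = -731/39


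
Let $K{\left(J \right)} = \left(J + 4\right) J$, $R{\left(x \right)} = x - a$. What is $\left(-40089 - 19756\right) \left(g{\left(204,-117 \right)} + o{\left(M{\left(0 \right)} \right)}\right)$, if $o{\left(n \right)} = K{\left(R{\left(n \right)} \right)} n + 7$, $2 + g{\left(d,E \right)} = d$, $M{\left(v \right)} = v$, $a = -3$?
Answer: $-12507605$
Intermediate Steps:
$g{\left(d,E \right)} = -2 + d$
$R{\left(x \right)} = 3 + x$ ($R{\left(x \right)} = x - -3 = x + 3 = 3 + x$)
$K{\left(J \right)} = J \left(4 + J\right)$ ($K{\left(J \right)} = \left(4 + J\right) J = J \left(4 + J\right)$)
$o{\left(n \right)} = 7 + n \left(3 + n\right) \left(7 + n\right)$ ($o{\left(n \right)} = \left(3 + n\right) \left(4 + \left(3 + n\right)\right) n + 7 = \left(3 + n\right) \left(7 + n\right) n + 7 = n \left(3 + n\right) \left(7 + n\right) + 7 = 7 + n \left(3 + n\right) \left(7 + n\right)$)
$\left(-40089 - 19756\right) \left(g{\left(204,-117 \right)} + o{\left(M{\left(0 \right)} \right)}\right) = \left(-40089 - 19756\right) \left(\left(-2 + 204\right) + \left(7 + 0 \left(3 + 0\right) \left(7 + 0\right)\right)\right) = - 59845 \left(202 + \left(7 + 0 \cdot 3 \cdot 7\right)\right) = - 59845 \left(202 + \left(7 + 0\right)\right) = - 59845 \left(202 + 7\right) = \left(-59845\right) 209 = -12507605$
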